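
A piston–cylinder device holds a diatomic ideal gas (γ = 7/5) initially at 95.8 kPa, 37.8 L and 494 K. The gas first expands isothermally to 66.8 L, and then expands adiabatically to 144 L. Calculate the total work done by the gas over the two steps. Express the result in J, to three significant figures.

W_total ≈ 4460 J

Step 1 (isothermal): W = P₁V₁ ln(V₂/V₁) = (3621) ln(66.8/37.8) = 2062 J.
After step 1: P = 54.21 kPa, V = 66.8 L, T = 494 K.
Step 2 (adiabatic): W = (P₁V₁ − P₂V₂)/(γ−1) = (3621 − 2663)/0.4 = 2395 J.
W_total = 2062 + 2395 = 4457 J.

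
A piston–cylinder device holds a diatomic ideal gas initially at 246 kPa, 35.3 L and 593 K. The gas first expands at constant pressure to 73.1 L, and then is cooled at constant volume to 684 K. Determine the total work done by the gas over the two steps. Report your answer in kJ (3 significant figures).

Step 1 (isobaric): W = PΔV = (246 kPa)(73.1 − 35.3 L) = 9299 J.
Step 2 (isochoric): W = 0 (constant volume).
W_total = 9299 + 0 = 9299 J.

W_total ≈ 9.30 kJ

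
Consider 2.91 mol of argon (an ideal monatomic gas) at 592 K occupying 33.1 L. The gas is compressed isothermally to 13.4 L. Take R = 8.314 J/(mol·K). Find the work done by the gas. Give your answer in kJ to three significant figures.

Isothermal: W = nRT ln(V₂/V₁).
W = (2.91)(8.314)(592) × ln(13.4/33.1)
  = 14323 × -0.9043
W_by_gas = -12952 J.

W ≈ -13.0 kJ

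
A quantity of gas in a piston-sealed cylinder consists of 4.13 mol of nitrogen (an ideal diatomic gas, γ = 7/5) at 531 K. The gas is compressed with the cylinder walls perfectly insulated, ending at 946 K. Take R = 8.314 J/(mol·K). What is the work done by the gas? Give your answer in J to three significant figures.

W ≈ -35600 J

Adiabatic ⇒ Q = 0, so W_by = −ΔU = nCᵥ(T₁ − T₂).
Cᵥ = 5R/2 = 20.79 J/(mol·K).
W = (4.13)(20.79)(531 − 946) = -35624 J.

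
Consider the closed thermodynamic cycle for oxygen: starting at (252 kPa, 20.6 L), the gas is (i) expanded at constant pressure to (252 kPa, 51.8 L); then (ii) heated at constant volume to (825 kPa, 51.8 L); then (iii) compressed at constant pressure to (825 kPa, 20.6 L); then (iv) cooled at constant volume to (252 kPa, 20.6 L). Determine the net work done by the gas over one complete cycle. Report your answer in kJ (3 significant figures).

Constant-volume legs do no work.
W(i) = (252)(51.8 − 20.6) = 7862 J; W(iii) = (825)(20.6 − 51.8) = -25740 J.
W_net = 7862 − 25740 = -17878 J (the counter-clockwise enclosed area).

W_net ≈ -17.9 kJ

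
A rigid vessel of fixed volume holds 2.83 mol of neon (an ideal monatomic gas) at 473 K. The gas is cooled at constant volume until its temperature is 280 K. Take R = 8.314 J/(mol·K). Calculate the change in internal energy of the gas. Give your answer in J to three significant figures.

ΔU ≈ -6810 J

Constant volume ⇒ W = 0, so Q = ΔU = nCᵥΔT with Cᵥ = 3R/2 = 12.47 J/(mol·K).
ΔU = (2.83)(12.47)(280 − 473) = -6812 J.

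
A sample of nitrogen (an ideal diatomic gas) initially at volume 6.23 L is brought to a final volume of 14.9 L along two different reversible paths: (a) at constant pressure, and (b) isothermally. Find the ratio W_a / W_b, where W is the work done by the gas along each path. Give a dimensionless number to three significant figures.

Path (a) isobaric: W = P₁(V₂ − V₁) → W_a/(P₁V₁) = 1.392.
Path (b) isothermal: W = P₁V₁ ln(V₂/V₁) → W_b/(P₁V₁) = 0.872.
W_a / W_b = 1.392 / 0.872 = 1.596.

W_a / W_b ≈ 1.60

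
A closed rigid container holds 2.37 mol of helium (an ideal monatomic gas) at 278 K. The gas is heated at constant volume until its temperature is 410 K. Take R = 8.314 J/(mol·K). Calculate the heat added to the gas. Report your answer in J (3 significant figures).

Constant volume ⇒ W = 0, so Q = ΔU = nCᵥΔT with Cᵥ = 3R/2 = 12.47 J/(mol·K).
ΔU = (2.37)(12.47)(410 − 278) = 3901 J.

Q ≈ 3900 J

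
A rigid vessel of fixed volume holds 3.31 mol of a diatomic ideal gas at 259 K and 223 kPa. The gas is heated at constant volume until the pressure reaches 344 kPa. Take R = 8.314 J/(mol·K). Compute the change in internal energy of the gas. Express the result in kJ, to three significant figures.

ΔU ≈ 9.67 kJ

Constant volume ⇒ W = 0, so Q = ΔU = nCᵥΔT with Cᵥ = 5R/2 = 20.79 J/(mol·K).
At constant V, T₂/T₁ = P₂/P₁ ⇒ ΔT = T₁(P₂/P₁ − 1) = 259·(344/223 − 1) = 140.5 K.
ΔU = (3.31)(20.79)(140.5) = 9668 J.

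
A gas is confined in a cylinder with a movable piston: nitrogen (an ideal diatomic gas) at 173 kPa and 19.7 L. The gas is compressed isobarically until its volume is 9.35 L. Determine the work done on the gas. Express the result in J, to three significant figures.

Isobaric: W = P ΔV.
W = (173 kPa)(9.35 − 19.7 L) = (173)(-10.35) = -1791 J.
Work on gas = −W_by = 1791 J.

W ≈ 1790 J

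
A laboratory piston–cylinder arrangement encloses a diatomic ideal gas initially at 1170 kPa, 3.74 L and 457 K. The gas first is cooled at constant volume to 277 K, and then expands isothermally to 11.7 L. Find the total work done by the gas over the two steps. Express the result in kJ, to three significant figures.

W_total ≈ 3.02 kJ

Step 1 (isochoric): W = 0 (constant volume).
After step 1: P = 709.2 kPa (V unchanged).
Step 2 (isothermal): W = P₁V₁ ln(V₂/V₁) = (2652) ln(11.7/3.74) = 3025 J.
W_total = 0 + 3025 = 3025 J.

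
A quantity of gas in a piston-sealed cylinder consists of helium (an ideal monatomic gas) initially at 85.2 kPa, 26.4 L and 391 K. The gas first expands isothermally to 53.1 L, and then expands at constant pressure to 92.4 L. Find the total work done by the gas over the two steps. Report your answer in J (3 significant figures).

Step 1 (isothermal): W = P₁V₁ ln(V₂/V₁) = (2249) ln(53.1/26.4) = 1572 J.
After step 1: P = 42.36 kPa, V = 53.1 L, T = 391 K.
Step 2 (isobaric): W = PΔV = (42.36 kPa)(92.4 − 53.1 L) = 1665 J.
W_total = 1572 + 1665 = 3237 J.

W_total ≈ 3240 J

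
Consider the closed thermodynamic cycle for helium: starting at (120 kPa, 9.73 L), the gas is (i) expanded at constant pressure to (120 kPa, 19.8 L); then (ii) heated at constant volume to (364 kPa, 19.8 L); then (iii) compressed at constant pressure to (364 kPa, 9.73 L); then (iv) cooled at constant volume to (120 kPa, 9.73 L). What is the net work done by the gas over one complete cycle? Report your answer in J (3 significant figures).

W_net ≈ -2460 J

Constant-volume legs do no work.
W(i) = (120)(19.8 − 9.73) = 1208 J; W(iii) = (364)(9.73 − 19.8) = -3665 J.
W_net = 1208 − 3665 = -2457 J (the counter-clockwise enclosed area).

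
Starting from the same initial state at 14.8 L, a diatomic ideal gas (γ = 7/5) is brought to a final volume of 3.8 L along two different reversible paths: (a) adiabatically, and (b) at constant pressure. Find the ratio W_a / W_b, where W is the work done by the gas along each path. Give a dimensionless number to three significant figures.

Path (a) adiabatic: W = P₁V₁(1 − (V₁/V₂)^(γ−1))/(γ−1) → W_a/(P₁V₁) = -1.807.
Path (b) isobaric: W = P₁(V₂ − V₁) → W_b/(P₁V₁) = -0.7432.
W_a / W_b = -1.807 / -0.7432 = 2.431.

W_a / W_b ≈ 2.43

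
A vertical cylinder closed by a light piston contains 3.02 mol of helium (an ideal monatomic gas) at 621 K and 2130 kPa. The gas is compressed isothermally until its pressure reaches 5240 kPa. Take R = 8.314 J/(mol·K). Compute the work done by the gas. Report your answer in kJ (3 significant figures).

Isothermal process: W = nRT ln(V₂/V₁) = nRT ln(P₁/P₂).
W = (3.02)(8.314)(621) × ln(2130/5240)
  = 15592 × ln(0.4065) = 15592 × -0.9002
W_by_gas = -14036 J.

W ≈ -14.0 kJ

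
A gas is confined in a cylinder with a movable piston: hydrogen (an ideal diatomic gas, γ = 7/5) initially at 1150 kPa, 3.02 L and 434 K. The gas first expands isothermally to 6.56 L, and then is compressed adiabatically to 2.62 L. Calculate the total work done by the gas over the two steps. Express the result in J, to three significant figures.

W_total ≈ -1160 J

Step 1 (isothermal): W = P₁V₁ ln(V₂/V₁) = (3473) ln(6.56/3.02) = 2694 J.
After step 1: P = 529.4 kPa, V = 6.56 L, T = 434 K.
Step 2 (adiabatic): W = (P₁V₁ − P₂V₂)/(γ−1) = (3473 − 5014)/0.4 = -3851 J.
W_total = 2694 − 3851 = -1157 J.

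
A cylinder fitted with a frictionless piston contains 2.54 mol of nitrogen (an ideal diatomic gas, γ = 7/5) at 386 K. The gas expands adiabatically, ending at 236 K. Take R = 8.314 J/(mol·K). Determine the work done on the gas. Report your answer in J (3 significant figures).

Adiabatic ⇒ Q = 0, so W_by = −ΔU = nCᵥ(T₁ − T₂).
Cᵥ = 5R/2 = 20.79 J/(mol·K).
W = (2.54)(20.79)(386 − 236) = 7919 J.
Work on gas = −W_by = -7919 J.

W ≈ -7920 J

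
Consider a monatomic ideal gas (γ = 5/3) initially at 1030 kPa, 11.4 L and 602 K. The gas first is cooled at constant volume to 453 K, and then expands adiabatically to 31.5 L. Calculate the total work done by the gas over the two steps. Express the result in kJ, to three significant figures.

W_total ≈ 6.52 kJ

Step 1 (isochoric): W = 0 (constant volume).
After step 1: P = 775.1 kPa (V unchanged).
Step 2 (adiabatic): W = (P₁V₁ − P₂V₂)/(γ−1) = (8836 − 4487)/0.667 = 6523 J.
W_total = 0 + 6523 = 6523 J.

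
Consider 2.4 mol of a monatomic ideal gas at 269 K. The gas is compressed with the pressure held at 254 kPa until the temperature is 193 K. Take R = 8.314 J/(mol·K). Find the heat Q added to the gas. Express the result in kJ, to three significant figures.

Q ≈ -3.79 kJ

Isobaric: W = nRΔT = (2.4)(8.314)(-76) = -1516 J.
ΔU = nCᵥΔT with Cᵥ = 3R/2: ΔU = (2.4)(12.47)(-76) = -2275 J.
Q = ΔU + W = -2275 − 1516 = -3791 J.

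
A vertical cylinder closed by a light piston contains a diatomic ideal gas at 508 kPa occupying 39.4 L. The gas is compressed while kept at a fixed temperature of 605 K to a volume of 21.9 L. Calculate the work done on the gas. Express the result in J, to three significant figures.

Isothermal: W = nRT ln(V₂/V₁) = P₁V₁ ln(V₂/V₁).
P₁V₁ = (508 kPa)(39.4 L) = 20015 J.
W = 20015 × ln(21.9/39.4) = 20015 × -0.5873
W_by_gas = -11755 J; work on gas = −W_by = 11755 J.

W ≈ 11800 J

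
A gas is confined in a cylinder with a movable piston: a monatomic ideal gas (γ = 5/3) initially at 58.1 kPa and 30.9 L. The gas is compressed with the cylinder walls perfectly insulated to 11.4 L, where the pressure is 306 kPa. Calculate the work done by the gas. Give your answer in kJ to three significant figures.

Adiabatic: W = (P₁V₁ − P₂V₂)/(γ − 1) with γ = 5/3.
P₁V₁ = 1795 J, P₂V₂ = 3488 J.
W = (1795 − 3488) / 0.6667 = -2540 J.

W ≈ -2.54 kJ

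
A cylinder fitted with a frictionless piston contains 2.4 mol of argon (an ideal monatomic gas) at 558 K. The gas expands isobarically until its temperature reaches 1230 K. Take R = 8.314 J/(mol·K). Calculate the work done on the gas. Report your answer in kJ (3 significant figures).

Isobaric: W = P ΔV = nR ΔT.
W = (2.4)(8.314)(1230 − 558) = 13409 J.
Work on gas = −W_by = -13409 J.

W ≈ -13.4 kJ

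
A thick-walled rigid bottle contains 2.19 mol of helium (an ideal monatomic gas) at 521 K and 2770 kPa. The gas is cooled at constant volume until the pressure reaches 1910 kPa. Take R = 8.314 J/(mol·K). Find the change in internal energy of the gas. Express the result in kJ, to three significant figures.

Constant volume ⇒ W = 0, so Q = ΔU = nCᵥΔT with Cᵥ = 3R/2 = 12.47 J/(mol·K).
At constant V, T₂/T₁ = P₂/P₁ ⇒ ΔT = T₁(P₂/P₁ − 1) = 521·(1910/2770 − 1) = -161.8 K.
ΔU = (2.19)(12.47)(-161.8) = -4418 J.

ΔU ≈ -4.42 kJ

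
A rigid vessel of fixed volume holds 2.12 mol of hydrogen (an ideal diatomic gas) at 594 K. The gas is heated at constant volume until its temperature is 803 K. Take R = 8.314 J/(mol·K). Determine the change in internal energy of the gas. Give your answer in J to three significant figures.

Constant volume ⇒ W = 0, so Q = ΔU = nCᵥΔT with Cᵥ = 5R/2 = 20.79 J/(mol·K).
ΔU = (2.12)(20.79)(803 − 594) = 9209 J.

ΔU ≈ 9210 J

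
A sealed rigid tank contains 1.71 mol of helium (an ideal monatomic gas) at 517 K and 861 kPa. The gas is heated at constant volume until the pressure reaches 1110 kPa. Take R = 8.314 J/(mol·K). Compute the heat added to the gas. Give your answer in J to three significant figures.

Q ≈ 3190 J

Constant volume ⇒ W = 0, so Q = ΔU = nCᵥΔT with Cᵥ = 3R/2 = 12.47 J/(mol·K).
At constant V, T₂/T₁ = P₂/P₁ ⇒ ΔT = T₁(P₂/P₁ − 1) = 517·(1110/861 − 1) = 149.5 K.
ΔU = (1.71)(12.47)(149.5) = 3188 J.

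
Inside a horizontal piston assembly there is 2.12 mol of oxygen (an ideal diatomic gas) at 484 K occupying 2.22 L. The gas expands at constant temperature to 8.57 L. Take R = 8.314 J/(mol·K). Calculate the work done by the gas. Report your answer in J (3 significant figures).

W ≈ 11500 J

Isothermal: W = nRT ln(V₂/V₁).
W = (2.12)(8.314)(484) × ln(8.57/2.22)
  = 8531 × 1.351
W_by_gas = 11523 J.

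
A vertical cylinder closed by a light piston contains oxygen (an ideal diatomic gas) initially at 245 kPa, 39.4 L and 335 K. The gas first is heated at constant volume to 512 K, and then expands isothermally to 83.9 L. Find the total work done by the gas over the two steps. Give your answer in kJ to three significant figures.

Step 1 (isochoric): W = 0 (constant volume).
After step 1: P = 374.4 kPa (V unchanged).
Step 2 (isothermal): W = P₁V₁ ln(V₂/V₁) = (14753) ln(83.9/39.4) = 11151 J.
W_total = 0 + 11151 = 11151 J.

W_total ≈ 11.2 kJ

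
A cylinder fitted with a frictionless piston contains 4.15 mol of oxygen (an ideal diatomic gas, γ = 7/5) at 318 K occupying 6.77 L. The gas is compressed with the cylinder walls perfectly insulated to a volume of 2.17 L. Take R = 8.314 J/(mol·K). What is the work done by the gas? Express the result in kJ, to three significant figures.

W ≈ -15.8 kJ

Adiabatic: TV^(γ−1) = const with γ = 7/5.
T₂ = T₁ (V₁/V₂)^(γ−1) = 318 × (6.77/2.17)^0.4 = 318 × 1.576 = 501.3 K.
W_by = nCᵥ(T₁ − T₂) = (4.15)(20.79)(318 − 501.3) = -15809 J.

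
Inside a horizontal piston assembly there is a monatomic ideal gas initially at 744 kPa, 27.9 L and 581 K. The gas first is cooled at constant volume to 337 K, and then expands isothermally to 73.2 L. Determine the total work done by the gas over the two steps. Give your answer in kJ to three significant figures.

W_total ≈ 11.6 kJ

Step 1 (isochoric): W = 0 (constant volume).
After step 1: P = 431.5 kPa (V unchanged).
Step 2 (isothermal): W = P₁V₁ ln(V₂/V₁) = (12040) ln(73.2/27.9) = 11614 J.
W_total = 0 + 11614 = 11614 J.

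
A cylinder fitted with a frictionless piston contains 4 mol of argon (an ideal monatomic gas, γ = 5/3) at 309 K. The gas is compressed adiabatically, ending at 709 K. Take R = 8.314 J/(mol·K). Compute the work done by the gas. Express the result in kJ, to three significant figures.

Adiabatic ⇒ Q = 0, so W_by = −ΔU = nCᵥ(T₁ − T₂).
Cᵥ = 3R/2 = 12.47 J/(mol·K).
W = (4)(12.47)(309 − 709) = -19954 J.

W ≈ -20.0 kJ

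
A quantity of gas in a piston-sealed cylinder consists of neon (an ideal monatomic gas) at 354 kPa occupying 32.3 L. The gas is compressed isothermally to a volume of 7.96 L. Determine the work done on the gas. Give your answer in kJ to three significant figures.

W ≈ 16.0 kJ

Isothermal: W = nRT ln(V₂/V₁) = P₁V₁ ln(V₂/V₁).
P₁V₁ = (354 kPa)(32.3 L) = 11434 J.
W = 11434 × ln(7.96/32.3) = 11434 × -1.401
W_by_gas = -16015 J; work on gas = −W_by = 16015 J.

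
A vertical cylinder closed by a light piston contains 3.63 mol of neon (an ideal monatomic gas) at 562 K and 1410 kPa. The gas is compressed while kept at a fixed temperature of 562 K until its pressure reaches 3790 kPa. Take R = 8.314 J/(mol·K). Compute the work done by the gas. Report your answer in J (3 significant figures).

Isothermal process: W = nRT ln(V₂/V₁) = nRT ln(P₁/P₂).
W = (3.63)(8.314)(562) × ln(1410/3790)
  = 16961 × ln(0.372) = 16961 × -0.9888
W_by_gas = -16771 J.

W ≈ -16800 J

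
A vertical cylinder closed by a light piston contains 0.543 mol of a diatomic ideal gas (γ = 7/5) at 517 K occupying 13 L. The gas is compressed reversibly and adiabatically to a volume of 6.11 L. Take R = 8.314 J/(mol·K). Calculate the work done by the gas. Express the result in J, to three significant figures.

Adiabatic: TV^(γ−1) = const with γ = 7/5.
T₂ = T₁ (V₁/V₂)^(γ−1) = 517 × (13/6.11)^0.4 = 517 × 1.353 = 699.3 K.
W_by = nCᵥ(T₁ − T₂) = (0.543)(20.79)(517 − 699.3) = -2057 J.

W ≈ -2060 J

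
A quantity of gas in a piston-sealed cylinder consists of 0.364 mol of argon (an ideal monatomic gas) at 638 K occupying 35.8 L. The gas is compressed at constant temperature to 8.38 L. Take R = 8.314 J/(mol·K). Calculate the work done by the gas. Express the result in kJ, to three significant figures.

W ≈ -2.80 kJ

Isothermal: W = nRT ln(V₂/V₁).
W = (0.364)(8.314)(638) × ln(8.38/35.8)
  = 1931 × -1.452
W_by_gas = -2804 J.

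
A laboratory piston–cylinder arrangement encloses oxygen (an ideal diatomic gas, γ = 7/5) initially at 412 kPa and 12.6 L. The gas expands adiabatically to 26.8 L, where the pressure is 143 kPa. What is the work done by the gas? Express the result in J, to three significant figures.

Adiabatic: W = (P₁V₁ − P₂V₂)/(γ − 1) with γ = 7/5.
P₁V₁ = 5191 J, P₂V₂ = 3832 J.
W = (5191 − 3832) / 0.4 = 3397 J.

W ≈ 3400 J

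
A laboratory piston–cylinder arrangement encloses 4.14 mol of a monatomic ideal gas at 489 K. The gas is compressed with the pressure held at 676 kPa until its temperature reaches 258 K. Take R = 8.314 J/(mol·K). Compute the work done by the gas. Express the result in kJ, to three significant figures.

Isobaric: W = P ΔV = nR ΔT.
W = (4.14)(8.314)(258 − 489) = -7951 J.

W ≈ -7.95 kJ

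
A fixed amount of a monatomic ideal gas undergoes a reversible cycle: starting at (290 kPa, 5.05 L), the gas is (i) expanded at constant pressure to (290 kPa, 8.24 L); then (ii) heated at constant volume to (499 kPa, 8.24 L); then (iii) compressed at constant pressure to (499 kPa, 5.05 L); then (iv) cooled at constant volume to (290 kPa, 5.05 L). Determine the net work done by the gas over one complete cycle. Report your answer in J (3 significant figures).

Constant-volume legs do no work.
W(i) = (290)(8.24 − 5.05) = 925.1 J; W(iii) = (499)(5.05 − 8.24) = -1592 J.
W_net = 925.1 − 1592 = -666.7 J (the counter-clockwise enclosed area).

W_net ≈ -667 J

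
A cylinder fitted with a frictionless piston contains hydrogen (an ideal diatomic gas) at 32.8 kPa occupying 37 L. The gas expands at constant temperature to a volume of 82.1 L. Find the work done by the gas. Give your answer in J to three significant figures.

Isothermal: W = nRT ln(V₂/V₁) = P₁V₁ ln(V₂/V₁).
P₁V₁ = (32.8 kPa)(37 L) = 1214 J.
W = 1214 × ln(82.1/37) = 1214 × 0.797
W_by_gas = 967.3 J.

W ≈ 967 J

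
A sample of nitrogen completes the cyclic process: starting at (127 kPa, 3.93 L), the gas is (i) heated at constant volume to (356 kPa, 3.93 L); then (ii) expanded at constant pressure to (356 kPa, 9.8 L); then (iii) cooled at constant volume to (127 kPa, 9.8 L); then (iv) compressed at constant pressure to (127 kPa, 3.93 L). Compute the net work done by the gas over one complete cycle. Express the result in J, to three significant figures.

Constant-volume legs do no work.
W(ii) = (356)(9.8 − 3.93) = 2090 J; W(iv) = (127)(3.93 − 9.8) = -745.5 J.
W_net = 2090 − 745.5 = 1344 J (the clockwise enclosed area).

W_net ≈ 1340 J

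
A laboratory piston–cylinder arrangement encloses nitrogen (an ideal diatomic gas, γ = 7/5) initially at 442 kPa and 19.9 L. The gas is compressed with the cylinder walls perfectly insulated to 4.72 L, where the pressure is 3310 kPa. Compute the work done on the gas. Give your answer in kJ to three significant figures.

W ≈ 17.1 kJ

Adiabatic: W = (P₁V₁ − P₂V₂)/(γ − 1) with γ = 7/5.
P₁V₁ = 8796 J, P₂V₂ = 15623 J.
W = (8796 − 15623) / 0.4 = -17069 J.
Work on gas = −W_by = 17069 J.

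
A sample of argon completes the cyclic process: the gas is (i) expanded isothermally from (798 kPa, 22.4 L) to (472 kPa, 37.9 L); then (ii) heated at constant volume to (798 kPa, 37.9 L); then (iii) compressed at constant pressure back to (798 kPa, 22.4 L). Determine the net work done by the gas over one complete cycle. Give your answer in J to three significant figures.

W_net ≈ -2970 J

Leg (i): W = PᵢVᵢ ln(V_f/Vᵢ) = (17875) ln(37.9/22.4) = 9400 J.
Leg (ii): W = 0.
Leg (iii): W = PΔV = (798)(22.4 − 37.9) = -12369 J.
W_net = 9400 − 12369 = -2969 J.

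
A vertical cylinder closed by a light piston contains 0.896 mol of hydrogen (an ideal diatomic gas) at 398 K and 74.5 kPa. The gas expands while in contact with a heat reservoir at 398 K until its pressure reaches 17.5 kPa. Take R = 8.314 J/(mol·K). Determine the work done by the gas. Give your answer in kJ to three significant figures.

Isothermal process: W = nRT ln(V₂/V₁) = nRT ln(P₁/P₂).
W = (0.896)(8.314)(398) × ln(74.5/17.5)
  = 2965 × ln(4.257) = 2965 × 1.449
W_by_gas = 4295 J.

W ≈ 4.29 kJ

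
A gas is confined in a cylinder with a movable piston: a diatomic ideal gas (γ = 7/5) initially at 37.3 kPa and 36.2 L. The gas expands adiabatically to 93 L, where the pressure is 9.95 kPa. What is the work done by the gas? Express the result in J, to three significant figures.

W ≈ 1060 J

Adiabatic: W = (P₁V₁ − P₂V₂)/(γ − 1) with γ = 7/5.
P₁V₁ = 1350 J, P₂V₂ = 925.3 J.
W = (1350 − 925.3) / 0.4 = 1062 J.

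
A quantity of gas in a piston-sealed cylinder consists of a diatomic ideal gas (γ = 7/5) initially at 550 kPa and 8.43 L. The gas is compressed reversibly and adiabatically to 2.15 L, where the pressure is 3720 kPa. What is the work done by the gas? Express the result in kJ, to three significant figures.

Adiabatic: W = (P₁V₁ − P₂V₂)/(γ − 1) with γ = 7/5.
P₁V₁ = 4636 J, P₂V₂ = 7998 J.
W = (4636 − 7998) / 0.4 = -8404 J.

W ≈ -8.40 kJ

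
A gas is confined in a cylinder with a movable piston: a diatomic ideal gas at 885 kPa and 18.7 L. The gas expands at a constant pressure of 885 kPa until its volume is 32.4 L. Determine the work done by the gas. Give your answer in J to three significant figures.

W ≈ 12100 J

Isobaric: W = P ΔV.
W = (885 kPa)(32.4 − 18.7 L) = (885)(13.7) = 12124 J.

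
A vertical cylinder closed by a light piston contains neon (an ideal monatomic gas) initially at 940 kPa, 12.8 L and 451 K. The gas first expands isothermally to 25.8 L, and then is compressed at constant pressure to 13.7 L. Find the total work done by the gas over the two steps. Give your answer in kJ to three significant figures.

W_total ≈ 2.79 kJ

Step 1 (isothermal): W = P₁V₁ ln(V₂/V₁) = (12032) ln(25.8/12.8) = 8434 J.
After step 1: P = 466.4 kPa, V = 25.8 L, T = 451 K.
Step 2 (isobaric): W = PΔV = (466.4 kPa)(13.7 − 25.8 L) = -5643 J.
W_total = 8434 − 5643 = 2791 J.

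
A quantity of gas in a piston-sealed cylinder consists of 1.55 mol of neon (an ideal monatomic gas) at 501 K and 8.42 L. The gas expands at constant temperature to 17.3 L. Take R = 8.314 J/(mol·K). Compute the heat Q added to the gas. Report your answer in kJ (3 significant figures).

Isothermal ⇒ ΔU = 0, so Q = W = nRT ln(V₂/V₁).
Q = (1.55)(8.314)(501) ln(17.3/8.42) = 6456 × 0.7201 = 4649 J.

Q ≈ 4.65 kJ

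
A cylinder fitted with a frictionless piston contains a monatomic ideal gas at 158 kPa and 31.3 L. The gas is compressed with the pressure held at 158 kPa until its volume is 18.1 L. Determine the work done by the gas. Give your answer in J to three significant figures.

W ≈ -2090 J

Isobaric: W = P ΔV.
W = (158 kPa)(18.1 − 31.3 L) = (158)(-13.2) = -2086 J.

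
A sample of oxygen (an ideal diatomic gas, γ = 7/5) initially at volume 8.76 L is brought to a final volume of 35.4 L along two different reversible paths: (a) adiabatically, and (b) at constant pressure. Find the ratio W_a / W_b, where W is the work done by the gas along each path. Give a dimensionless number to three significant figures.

Path (a) adiabatic: W = P₁V₁(1 − (V₁/V₂)^(γ−1))/(γ−1) → W_a/(P₁V₁) = 1.07.
Path (b) isobaric: W = P₁(V₂ − V₁) → W_b/(P₁V₁) = 3.041.
W_a / W_b = 1.07 / 3.041 = 0.3518.

W_a / W_b ≈ 0.352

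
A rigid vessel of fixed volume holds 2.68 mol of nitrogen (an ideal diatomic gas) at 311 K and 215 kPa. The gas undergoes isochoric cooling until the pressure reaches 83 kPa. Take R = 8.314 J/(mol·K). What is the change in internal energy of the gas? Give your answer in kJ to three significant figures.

Constant volume ⇒ W = 0, so Q = ΔU = nCᵥΔT with Cᵥ = 5R/2 = 20.79 J/(mol·K).
At constant V, T₂/T₁ = P₂/P₁ ⇒ ΔT = T₁(P₂/P₁ − 1) = 311·(83/215 − 1) = -190.9 K.
ΔU = (2.68)(20.79)(-190.9) = -10636 J.

ΔU ≈ -10.6 kJ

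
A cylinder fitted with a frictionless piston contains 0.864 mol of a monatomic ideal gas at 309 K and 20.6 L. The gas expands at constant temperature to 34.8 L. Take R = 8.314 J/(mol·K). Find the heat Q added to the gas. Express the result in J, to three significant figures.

Isothermal ⇒ ΔU = 0, so Q = W = nRT ln(V₂/V₁).
Q = (0.864)(8.314)(309) ln(34.8/20.6) = 2220 × 0.5243 = 1164 J.

Q ≈ 1160 J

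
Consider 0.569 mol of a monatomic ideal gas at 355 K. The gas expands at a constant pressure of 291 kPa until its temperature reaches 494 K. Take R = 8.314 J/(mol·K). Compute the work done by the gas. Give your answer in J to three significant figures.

Isobaric: W = P ΔV = nR ΔT.
W = (0.569)(8.314)(494 − 355) = 657.6 J.

W ≈ 658 J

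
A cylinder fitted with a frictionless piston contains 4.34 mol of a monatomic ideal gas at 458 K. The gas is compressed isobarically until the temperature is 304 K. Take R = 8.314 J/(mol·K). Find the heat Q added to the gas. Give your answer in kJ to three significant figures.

Isobaric: W = nRΔT = (4.34)(8.314)(-154) = -5557 J.
ΔU = nCᵥΔT with Cᵥ = 3R/2: ΔU = (4.34)(12.47)(-154) = -8335 J.
Q = ΔU + W = -8335 − 5557 = -13892 J.

Q ≈ -13.9 kJ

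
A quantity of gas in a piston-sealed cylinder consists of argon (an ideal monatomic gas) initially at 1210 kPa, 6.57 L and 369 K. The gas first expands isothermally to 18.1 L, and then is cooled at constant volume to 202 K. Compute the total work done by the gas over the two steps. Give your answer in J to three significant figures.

W_total ≈ 8060 J

Step 1 (isothermal): W = P₁V₁ ln(V₂/V₁) = (7950) ln(18.1/6.57) = 8056 J.
Step 2 (isochoric): W = 0 (constant volume).
W_total = 8056 + 0 = 8056 J.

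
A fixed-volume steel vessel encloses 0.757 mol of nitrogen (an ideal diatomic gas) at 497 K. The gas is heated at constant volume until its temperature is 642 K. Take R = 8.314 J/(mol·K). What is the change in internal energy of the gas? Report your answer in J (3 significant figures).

Constant volume ⇒ W = 0, so Q = ΔU = nCᵥΔT with Cᵥ = 5R/2 = 20.79 J/(mol·K).
ΔU = (0.757)(20.79)(642 − 497) = 2281 J.

ΔU ≈ 2280 J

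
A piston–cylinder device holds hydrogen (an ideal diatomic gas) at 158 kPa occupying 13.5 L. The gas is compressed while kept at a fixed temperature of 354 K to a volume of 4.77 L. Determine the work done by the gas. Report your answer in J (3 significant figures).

W ≈ -2220 J

Isothermal: W = nRT ln(V₂/V₁) = P₁V₁ ln(V₂/V₁).
P₁V₁ = (158 kPa)(13.5 L) = 2133 J.
W = 2133 × ln(4.77/13.5) = 2133 × -1.04
W_by_gas = -2219 J.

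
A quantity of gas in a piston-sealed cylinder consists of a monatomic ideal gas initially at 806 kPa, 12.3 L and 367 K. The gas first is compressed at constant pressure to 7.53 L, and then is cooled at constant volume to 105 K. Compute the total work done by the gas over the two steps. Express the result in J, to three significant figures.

Step 1 (isobaric): W = PΔV = (806 kPa)(7.53 − 12.3 L) = -3845 J.
Step 2 (isochoric): W = 0 (constant volume).
W_total = -3845 + 0 = -3845 J.

W_total ≈ -3840 J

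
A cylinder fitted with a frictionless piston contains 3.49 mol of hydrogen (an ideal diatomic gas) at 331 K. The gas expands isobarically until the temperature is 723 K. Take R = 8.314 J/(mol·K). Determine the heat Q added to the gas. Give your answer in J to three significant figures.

Isobaric: W = nRΔT = (3.49)(8.314)(392) = 11374 J.
ΔU = nCᵥΔT with Cᵥ = 5R/2: ΔU = (3.49)(20.79)(392) = 28436 J.
Q = ΔU + W = 28436 + 11374 = 39810 J.

Q ≈ 39800 J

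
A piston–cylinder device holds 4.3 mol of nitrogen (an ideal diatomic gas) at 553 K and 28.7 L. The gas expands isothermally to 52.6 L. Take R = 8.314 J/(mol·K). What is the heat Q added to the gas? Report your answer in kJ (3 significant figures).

Isothermal ⇒ ΔU = 0, so Q = W = nRT ln(V₂/V₁).
Q = (4.3)(8.314)(553) ln(52.6/28.7) = 19770 × 0.6058 = 11977 J.

Q ≈ 12.0 kJ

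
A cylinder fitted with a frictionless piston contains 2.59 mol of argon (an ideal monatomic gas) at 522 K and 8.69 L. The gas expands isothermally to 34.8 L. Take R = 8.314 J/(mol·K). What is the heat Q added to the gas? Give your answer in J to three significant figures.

Q ≈ 15600 J

Isothermal ⇒ ΔU = 0, so Q = W = nRT ln(V₂/V₁).
Q = (2.59)(8.314)(522) ln(34.8/8.69) = 11240 × 1.387 = 15595 J.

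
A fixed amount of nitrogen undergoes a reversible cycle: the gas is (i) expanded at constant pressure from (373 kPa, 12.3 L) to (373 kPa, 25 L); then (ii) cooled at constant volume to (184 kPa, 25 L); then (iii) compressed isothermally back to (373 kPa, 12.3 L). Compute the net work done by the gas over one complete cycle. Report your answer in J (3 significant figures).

Leg (i): W = PΔV = (373)(25 − 12.3) = 4737 J.
Leg (ii): W = 0.
Leg (iii): W = PᵢVᵢ ln(V_f/Vᵢ) = (4600) ln(12.3/25) = -3263 J.
W_net = 4737 − 3263 = 1474 J.

W_net ≈ 1470 J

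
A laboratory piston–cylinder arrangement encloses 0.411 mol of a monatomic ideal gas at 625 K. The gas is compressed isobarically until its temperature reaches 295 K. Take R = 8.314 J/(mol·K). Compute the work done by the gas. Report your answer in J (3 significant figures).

Isobaric: W = P ΔV = nR ΔT.
W = (0.411)(8.314)(295 − 625) = -1128 J.

W ≈ -1130 J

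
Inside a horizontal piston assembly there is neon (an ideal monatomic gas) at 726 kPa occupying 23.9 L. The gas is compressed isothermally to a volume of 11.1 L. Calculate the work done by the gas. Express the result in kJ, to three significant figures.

Isothermal: W = nRT ln(V₂/V₁) = P₁V₁ ln(V₂/V₁).
P₁V₁ = (726 kPa)(23.9 L) = 17351 J.
W = 17351 × ln(11.1/23.9) = 17351 × -0.7669
W_by_gas = -13307 J.

W ≈ -13.3 kJ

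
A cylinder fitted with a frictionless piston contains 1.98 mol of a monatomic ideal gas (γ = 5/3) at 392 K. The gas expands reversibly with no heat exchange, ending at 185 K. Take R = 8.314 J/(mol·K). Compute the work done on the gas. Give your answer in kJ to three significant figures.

Adiabatic ⇒ Q = 0, so W_by = −ΔU = nCᵥ(T₁ − T₂).
Cᵥ = 3R/2 = 12.47 J/(mol·K).
W = (1.98)(12.47)(392 − 185) = 5111 J.
Work on gas = −W_by = -5111 J.

W ≈ -5.11 kJ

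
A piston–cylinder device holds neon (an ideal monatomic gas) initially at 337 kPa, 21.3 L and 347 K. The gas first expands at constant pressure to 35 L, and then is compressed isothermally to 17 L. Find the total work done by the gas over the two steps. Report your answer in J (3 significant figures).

Step 1 (isobaric): W = PΔV = (337 kPa)(35 − 21.3 L) = 4617 J.
After step 1: P = 337 kPa, V = 35 L, T = 570.2 K.
Step 2 (isothermal): W = P₁V₁ ln(V₂/V₁) = (11795) ln(17/35) = -8518 J.
W_total = 4617 − 8518 = -3901 J.

W_total ≈ -3900 J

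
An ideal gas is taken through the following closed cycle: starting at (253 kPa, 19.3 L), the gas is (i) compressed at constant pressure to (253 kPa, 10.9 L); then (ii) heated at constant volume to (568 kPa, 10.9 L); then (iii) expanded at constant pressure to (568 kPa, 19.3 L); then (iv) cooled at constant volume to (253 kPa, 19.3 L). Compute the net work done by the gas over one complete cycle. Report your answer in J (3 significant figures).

W_net ≈ 2650 J

Constant-volume legs do no work.
W(i) = (253)(10.9 − 19.3) = -2125 J; W(iii) = (568)(19.3 − 10.9) = 4771 J.
W_net = -2125 + 4771 = 2646 J (the clockwise enclosed area).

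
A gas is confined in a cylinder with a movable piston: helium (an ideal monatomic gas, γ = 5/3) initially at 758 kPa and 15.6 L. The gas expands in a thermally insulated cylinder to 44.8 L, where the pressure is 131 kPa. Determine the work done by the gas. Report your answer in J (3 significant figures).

W ≈ 8930 J

Adiabatic: W = (P₁V₁ − P₂V₂)/(γ − 1) with γ = 5/3.
P₁V₁ = 11825 J, P₂V₂ = 5869 J.
W = (11825 − 5869) / 0.6667 = 8934 J.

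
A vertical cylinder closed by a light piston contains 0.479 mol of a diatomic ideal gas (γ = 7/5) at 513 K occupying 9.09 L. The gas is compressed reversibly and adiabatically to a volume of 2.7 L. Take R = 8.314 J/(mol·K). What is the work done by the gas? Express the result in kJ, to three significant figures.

Adiabatic: TV^(γ−1) = const with γ = 7/5.
T₂ = T₁ (V₁/V₂)^(γ−1) = 513 × (9.09/2.7)^0.4 = 513 × 1.625 = 833.7 K.
W_by = nCᵥ(T₁ − T₂) = (0.479)(20.79)(513 − 833.7) = -3193 J.

W ≈ -3.19 kJ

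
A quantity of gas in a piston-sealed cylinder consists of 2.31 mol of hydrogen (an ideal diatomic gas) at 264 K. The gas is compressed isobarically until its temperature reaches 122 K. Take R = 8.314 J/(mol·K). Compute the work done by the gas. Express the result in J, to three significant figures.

W ≈ -2730 J

Isobaric: W = P ΔV = nR ΔT.
W = (2.31)(8.314)(122 − 264) = -2727 J.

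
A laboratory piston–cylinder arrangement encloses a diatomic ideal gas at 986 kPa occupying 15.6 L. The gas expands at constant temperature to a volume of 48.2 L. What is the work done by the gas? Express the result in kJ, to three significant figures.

W ≈ 17.4 kJ

Isothermal: W = nRT ln(V₂/V₁) = P₁V₁ ln(V₂/V₁).
P₁V₁ = (986 kPa)(15.6 L) = 15382 J.
W = 15382 × ln(48.2/15.6) = 15382 × 1.128
W_by_gas = 17352 J.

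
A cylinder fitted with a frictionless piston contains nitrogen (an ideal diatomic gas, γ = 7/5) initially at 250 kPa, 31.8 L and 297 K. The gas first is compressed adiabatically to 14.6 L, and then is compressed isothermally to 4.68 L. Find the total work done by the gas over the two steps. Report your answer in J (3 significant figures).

Step 1 (adiabatic): W = (P₁V₁ − P₂V₂)/(γ−1) = (7950 − 10854)/0.4 = -7260 J.
After step 1: P = 743.4 kPa, V = 14.6 L, T = 405.5 K.
Step 2 (isothermal): W = P₁V₁ ln(V₂/V₁) = (10854) ln(4.68/14.6) = -12349 J.
W_total = -7260 − 12349 = -19609 J.

W_total ≈ -19600 J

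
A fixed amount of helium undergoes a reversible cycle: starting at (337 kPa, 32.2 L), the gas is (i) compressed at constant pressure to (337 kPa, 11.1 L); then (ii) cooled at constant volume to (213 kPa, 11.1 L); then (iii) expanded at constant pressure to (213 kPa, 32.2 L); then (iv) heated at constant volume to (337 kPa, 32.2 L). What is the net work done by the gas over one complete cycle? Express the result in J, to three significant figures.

Constant-volume legs do no work.
W(i) = (337)(11.1 − 32.2) = -7111 J; W(iii) = (213)(32.2 − 11.1) = 4494 J.
W_net = -7111 + 4494 = -2616 J (the counter-clockwise enclosed area).

W_net ≈ -2620 J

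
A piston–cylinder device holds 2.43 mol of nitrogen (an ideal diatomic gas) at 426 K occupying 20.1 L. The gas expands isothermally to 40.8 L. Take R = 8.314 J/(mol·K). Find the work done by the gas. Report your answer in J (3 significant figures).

Isothermal: W = nRT ln(V₂/V₁).
W = (2.43)(8.314)(426) × ln(40.8/20.1)
  = 8606 × 0.708
W_by_gas = 6093 J.

W ≈ 6090 J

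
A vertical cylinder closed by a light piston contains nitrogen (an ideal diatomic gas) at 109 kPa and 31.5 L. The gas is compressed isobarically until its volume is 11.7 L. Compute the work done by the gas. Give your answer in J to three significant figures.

Isobaric: W = P ΔV.
W = (109 kPa)(11.7 − 31.5 L) = (109)(-19.8) = -2158 J.

W ≈ -2160 J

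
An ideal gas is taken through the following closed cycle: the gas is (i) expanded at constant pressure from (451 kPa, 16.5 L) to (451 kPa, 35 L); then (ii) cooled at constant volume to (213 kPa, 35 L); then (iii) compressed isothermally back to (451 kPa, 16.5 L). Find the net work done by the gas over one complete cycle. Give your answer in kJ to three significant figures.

W_net ≈ 2.74 kJ

Leg (i): W = PΔV = (451)(35 − 16.5) = 8344 J.
Leg (ii): W = 0.
Leg (iii): W = PᵢVᵢ ln(V_f/Vᵢ) = (7455) ln(16.5/35) = -5606 J.
W_net = 8344 − 5606 = 2737 J.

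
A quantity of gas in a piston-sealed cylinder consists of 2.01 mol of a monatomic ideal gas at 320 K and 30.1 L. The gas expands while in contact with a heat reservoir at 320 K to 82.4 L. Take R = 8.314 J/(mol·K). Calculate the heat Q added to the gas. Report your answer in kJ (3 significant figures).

Isothermal ⇒ ΔU = 0, so Q = W = nRT ln(V₂/V₁).
Q = (2.01)(8.314)(320) ln(82.4/30.1) = 5348 × 1.007 = 5385 J.

Q ≈ 5.39 kJ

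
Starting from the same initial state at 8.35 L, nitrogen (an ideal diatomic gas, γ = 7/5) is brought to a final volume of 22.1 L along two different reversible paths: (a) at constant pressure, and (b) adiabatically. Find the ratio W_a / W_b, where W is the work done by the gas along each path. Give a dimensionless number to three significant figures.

Path (a) isobaric: W = P₁(V₂ − V₁) → W_a/(P₁V₁) = 1.647.
Path (b) adiabatic: W = P₁V₁(1 − (V₁/V₂)^(γ−1))/(γ−1) → W_b/(P₁V₁) = 0.8062.
W_a / W_b = 1.647 / 0.8062 = 2.043.

W_a / W_b ≈ 2.04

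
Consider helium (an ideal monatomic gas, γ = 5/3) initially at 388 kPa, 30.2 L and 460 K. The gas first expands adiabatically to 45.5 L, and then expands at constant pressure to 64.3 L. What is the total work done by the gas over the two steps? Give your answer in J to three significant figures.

Step 1 (adiabatic): W = (P₁V₁ − P₂V₂)/(γ−1) = (11718 − 8916)/0.667 = 4202 J.
After step 1: P = 196 kPa, V = 45.5 L, T = 350 K.
Step 2 (isobaric): W = PΔV = (196 kPa)(64.3 − 45.5 L) = 3684 J.
W_total = 4202 + 3684 = 7886 J.

W_total ≈ 7890 J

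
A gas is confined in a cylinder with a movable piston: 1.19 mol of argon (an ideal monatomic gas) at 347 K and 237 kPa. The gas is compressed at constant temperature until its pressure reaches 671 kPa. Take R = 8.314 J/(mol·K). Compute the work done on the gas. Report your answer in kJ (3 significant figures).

Isothermal process: W = nRT ln(V₂/V₁) = nRT ln(P₁/P₂).
W = (1.19)(8.314)(347) × ln(237/671)
  = 3433 × ln(0.3532) = 3433 × -1.041
W_by_gas = -3573 J; work on gas = −W_by = 3573 J.

W ≈ 3.57 kJ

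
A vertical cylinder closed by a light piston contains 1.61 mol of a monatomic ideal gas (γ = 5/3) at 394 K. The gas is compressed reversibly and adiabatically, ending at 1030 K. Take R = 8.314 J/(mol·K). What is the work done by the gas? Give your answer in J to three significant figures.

W ≈ -12800 J

Adiabatic ⇒ Q = 0, so W_by = −ΔU = nCᵥ(T₁ − T₂).
Cᵥ = 3R/2 = 12.47 J/(mol·K).
W = (1.61)(12.47)(394 − 1030) = -12770 J.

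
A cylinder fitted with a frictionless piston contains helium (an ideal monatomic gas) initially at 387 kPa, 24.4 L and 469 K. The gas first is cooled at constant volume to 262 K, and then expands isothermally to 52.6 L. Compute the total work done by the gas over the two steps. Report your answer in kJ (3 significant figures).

Step 1 (isochoric): W = 0 (constant volume).
After step 1: P = 216.2 kPa (V unchanged).
Step 2 (isothermal): W = P₁V₁ ln(V₂/V₁) = (5275) ln(52.6/24.4) = 4052 J.
W_total = 0 + 4052 = 4052 J.

W_total ≈ 4.05 kJ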